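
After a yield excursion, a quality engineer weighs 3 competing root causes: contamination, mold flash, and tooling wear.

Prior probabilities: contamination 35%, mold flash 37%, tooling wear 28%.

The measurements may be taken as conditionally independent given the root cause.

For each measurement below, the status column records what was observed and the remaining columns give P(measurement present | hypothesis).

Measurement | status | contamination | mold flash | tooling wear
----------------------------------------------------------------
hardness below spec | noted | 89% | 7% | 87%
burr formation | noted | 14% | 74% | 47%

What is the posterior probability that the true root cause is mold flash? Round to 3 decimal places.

0.108

By Bayes' rule with conditional independence, the unnormalized weight for each hypothesis is prior × ∏ likelihoods:
  contamination: 0.35 × 0.89 × 0.14 = 0.04361
  mold flash: 0.37 × 0.07 × 0.74 = 0.019166
  tooling wear: 0.28 × 0.87 × 0.47 = 0.11449
Normalizing constant Z = 0.04361 + 0.019166 + 0.11449 = 0.17727.
P(mold flash | evidence) = 0.019166 / 0.17727 ≈ 0.108.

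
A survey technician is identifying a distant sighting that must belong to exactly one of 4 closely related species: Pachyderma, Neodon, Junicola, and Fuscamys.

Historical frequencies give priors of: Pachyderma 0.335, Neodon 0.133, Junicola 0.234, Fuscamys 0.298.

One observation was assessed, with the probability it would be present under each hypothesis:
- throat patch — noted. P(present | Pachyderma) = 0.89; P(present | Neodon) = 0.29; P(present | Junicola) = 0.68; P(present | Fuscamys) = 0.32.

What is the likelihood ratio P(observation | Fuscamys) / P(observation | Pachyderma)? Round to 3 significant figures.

0.360

The Bayes factor is the ratio of the two likelihoods.
  Fuscamys: 0.32
  Pachyderma: 0.89
Bayes factor = 0.32 / 0.89 ≈ 0.360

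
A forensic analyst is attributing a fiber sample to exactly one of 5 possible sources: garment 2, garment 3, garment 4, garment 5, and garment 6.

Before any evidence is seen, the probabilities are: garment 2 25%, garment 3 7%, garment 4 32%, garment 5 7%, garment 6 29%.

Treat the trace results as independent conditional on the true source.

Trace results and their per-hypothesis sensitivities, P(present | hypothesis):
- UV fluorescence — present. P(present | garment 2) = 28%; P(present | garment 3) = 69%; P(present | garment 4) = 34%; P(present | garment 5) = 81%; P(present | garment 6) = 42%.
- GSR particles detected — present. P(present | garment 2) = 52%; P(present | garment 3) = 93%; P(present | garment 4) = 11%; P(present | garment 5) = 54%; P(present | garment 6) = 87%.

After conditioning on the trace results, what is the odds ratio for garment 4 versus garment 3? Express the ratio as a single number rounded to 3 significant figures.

0.266

The normalizing constant cancels in an odds ratio, so compute prior × likelihood for the two hypotheses only:
  garment 4: 0.32 × 0.34 × 0.11 = 0.011968
  garment 3: 0.07 × 0.69 × 0.93 = 0.044919
Posterior odds = 0.011968 / 0.044919 ≈ 0.266.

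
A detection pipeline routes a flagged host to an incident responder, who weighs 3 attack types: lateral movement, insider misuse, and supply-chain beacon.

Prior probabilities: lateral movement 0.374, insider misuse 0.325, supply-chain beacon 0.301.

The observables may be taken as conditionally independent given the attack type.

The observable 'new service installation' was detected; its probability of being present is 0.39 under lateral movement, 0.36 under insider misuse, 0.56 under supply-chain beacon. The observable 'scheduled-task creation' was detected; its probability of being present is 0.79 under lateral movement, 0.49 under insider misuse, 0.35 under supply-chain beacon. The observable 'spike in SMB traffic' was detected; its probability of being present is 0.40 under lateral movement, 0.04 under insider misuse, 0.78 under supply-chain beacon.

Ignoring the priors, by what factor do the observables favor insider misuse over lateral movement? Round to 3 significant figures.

0.0573

Joint likelihood of the observable pattern under each hypothesis:
  insider misuse: 0.36 × 0.49 × 0.04 = 0.007056
  lateral movement: 0.39 × 0.79 × 0.40 = 0.12324
Bayes factor = 0.007056 / 0.12324 ≈ 0.0573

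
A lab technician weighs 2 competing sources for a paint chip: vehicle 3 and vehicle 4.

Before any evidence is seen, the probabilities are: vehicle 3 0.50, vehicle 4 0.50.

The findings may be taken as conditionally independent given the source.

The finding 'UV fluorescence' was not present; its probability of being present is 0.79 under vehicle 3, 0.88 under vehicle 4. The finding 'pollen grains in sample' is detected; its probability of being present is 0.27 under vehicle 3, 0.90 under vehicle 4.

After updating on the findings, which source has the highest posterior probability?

vehicle 4

By Bayes' rule with conditional independence, the unnormalized weight for each hypothesis is prior × ∏ likelihoods (using 1 − P(present | H) for each absent finding):
  vehicle 3: 0.50 × (1 − 0.79) × 0.27 = 0.02835
  vehicle 4: 0.50 × (1 − 0.88) × 0.90 = 0.054
Marginal likelihood of the evidence = 0.08235.
P(vehicle 3 | evidence) ≈ 0.02835 / 0.08235 ≈ 0.344
P(vehicle 4 | evidence) ≈ 0.054 / 0.08235 ≈ 0.656
The largest is 0.656, so vehicle 4 is most probable.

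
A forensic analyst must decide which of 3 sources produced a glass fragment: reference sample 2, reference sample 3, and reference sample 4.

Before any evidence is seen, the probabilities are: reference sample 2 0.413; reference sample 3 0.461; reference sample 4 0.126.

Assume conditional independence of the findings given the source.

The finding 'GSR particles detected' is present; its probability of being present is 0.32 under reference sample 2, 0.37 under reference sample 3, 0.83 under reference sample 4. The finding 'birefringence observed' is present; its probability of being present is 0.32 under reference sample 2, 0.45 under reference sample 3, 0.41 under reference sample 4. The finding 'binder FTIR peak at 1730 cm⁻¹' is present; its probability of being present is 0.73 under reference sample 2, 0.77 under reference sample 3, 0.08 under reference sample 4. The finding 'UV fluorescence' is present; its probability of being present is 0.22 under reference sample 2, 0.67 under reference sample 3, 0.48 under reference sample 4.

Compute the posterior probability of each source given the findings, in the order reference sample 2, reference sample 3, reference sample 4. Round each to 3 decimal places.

For each hypothesis, the unnormalized posterior weight is prior × product of the finding likelihoods:
  reference sample 2: 0.413 × 0.32 × 0.32 × 0.73 × 0.22 = 0.006792
  reference sample 3: 0.461 × 0.37 × 0.45 × 0.77 × 0.67 = 0.039599
  reference sample 4: 0.126 × 0.83 × 0.41 × 0.08 × 0.48 = 0.0016465
Marginal likelihood of the evidence = 0.048037.
P(reference sample 2 | evidence) = 0.006792 / 0.048037 ≈ 0.141
P(reference sample 3 | evidence) = 0.039599 / 0.048037 ≈ 0.824
P(reference sample 4 | evidence) = 0.0016465 / 0.048037 ≈ 0.034

0.141, 0.824, 0.034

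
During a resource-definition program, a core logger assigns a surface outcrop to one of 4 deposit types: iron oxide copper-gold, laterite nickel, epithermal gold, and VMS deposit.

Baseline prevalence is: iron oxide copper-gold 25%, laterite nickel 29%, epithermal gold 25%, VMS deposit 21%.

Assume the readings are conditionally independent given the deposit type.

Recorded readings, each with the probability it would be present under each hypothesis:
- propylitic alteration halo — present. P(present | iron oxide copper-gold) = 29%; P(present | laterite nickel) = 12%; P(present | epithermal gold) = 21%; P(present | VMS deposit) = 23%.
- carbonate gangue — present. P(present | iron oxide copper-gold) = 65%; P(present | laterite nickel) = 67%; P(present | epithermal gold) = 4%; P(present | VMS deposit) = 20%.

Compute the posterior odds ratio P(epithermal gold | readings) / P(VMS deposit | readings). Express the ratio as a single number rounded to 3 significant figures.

The normalizing constant cancels in an odds ratio, so compute prior × likelihood for the two hypotheses only:
  epithermal gold: 0.25 × 0.21 × 0.04 = 0.0021
  VMS deposit: 0.21 × 0.23 × 0.20 = 0.00966
Posterior odds = 0.0021 / 0.00966 ≈ 0.217.

0.217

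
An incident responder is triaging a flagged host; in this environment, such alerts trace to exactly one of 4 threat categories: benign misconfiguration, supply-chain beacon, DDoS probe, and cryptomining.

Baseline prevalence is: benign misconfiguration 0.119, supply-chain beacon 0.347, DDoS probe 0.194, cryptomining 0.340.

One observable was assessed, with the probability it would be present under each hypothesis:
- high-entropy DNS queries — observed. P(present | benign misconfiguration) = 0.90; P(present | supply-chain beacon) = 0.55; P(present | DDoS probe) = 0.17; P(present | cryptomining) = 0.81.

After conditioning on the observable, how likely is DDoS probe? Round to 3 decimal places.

0.054

Multiply each prior by the likelihood of the observable:
  benign misconfiguration: 0.119 × 0.90 = 0.1071
  supply-chain beacon: 0.347 × 0.55 = 0.19085
  DDoS probe: 0.194 × 0.17 = 0.03298
  cryptomining: 0.340 × 0.81 = 0.2754
Marginal likelihood of the evidence = 0.60633.
P(DDoS probe | evidence) = 0.03298 / 0.60633 ≈ 0.054.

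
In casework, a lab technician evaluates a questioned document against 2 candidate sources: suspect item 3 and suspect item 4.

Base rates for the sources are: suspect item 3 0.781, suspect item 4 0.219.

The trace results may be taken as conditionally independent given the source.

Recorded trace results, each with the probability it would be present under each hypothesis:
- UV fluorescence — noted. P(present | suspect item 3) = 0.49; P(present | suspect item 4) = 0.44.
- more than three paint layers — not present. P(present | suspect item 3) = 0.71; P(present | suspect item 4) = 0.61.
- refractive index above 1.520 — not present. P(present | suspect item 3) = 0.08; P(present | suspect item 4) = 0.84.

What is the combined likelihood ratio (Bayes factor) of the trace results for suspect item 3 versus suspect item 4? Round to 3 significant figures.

Take the product of per-trace result likelihoods under each hypothesis (using 1 − P(present | H) for each absent trace result), then divide.
  suspect item 3: 0.49 × (1 − 0.71) × (1 − 0.08) = 0.13073
  suspect item 4: 0.44 × (1 − 0.61) × (1 − 0.84) = 0.027456
Bayes factor = 0.13073 / 0.027456 ≈ 4.76

4.76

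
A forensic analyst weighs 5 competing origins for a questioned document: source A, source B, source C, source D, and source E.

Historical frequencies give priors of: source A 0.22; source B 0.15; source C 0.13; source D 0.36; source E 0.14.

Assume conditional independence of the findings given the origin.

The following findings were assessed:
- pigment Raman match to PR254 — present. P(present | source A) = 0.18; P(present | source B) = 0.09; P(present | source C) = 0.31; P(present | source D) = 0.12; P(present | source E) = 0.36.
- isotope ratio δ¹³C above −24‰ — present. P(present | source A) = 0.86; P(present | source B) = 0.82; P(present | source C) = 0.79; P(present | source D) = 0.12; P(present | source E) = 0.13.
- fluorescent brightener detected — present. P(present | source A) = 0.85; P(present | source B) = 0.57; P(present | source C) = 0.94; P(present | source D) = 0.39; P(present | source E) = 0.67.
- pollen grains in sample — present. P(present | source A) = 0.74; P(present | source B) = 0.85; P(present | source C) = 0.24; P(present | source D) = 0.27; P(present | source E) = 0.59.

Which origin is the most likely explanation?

Multiply each prior by the joint likelihood of the evidence pattern:
  source A: 0.22 × 0.18 × 0.86 × 0.85 × 0.74 = 0.021421
  source B: 0.15 × 0.09 × 0.82 × 0.57 × 0.85 = 0.0053634
  source C: 0.13 × 0.31 × 0.79 × 0.94 × 0.24 = 0.0071824
  source D: 0.36 × 0.12 × 0.12 × 0.39 × 0.27 = 0.00054588
  source E: 0.14 × 0.36 × 0.13 × 0.67 × 0.59 = 0.00259
Marginal likelihood of the evidence = 0.037103.
P(source A | evidence) ≈ 0.021421 / 0.037103 ≈ 0.577
P(source B | evidence) ≈ 0.0053634 / 0.037103 ≈ 0.145
P(source C | evidence) ≈ 0.0071824 / 0.037103 ≈ 0.194
P(source D | evidence) ≈ 0.00054588 / 0.037103 ≈ 0.015
P(source E | evidence) ≈ 0.00259 / 0.037103 ≈ 0.070
The largest is 0.577, so source A is most probable.

source A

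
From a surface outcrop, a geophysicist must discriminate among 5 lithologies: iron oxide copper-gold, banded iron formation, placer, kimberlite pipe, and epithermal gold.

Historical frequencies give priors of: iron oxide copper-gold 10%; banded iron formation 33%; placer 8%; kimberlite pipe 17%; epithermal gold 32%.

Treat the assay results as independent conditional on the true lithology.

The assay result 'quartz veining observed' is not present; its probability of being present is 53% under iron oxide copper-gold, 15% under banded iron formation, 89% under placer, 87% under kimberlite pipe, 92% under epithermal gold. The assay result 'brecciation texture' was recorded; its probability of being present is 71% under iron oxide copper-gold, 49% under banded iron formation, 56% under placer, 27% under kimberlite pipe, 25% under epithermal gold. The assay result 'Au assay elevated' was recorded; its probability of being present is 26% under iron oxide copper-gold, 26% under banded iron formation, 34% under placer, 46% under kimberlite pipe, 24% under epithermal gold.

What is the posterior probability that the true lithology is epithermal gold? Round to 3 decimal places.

By Bayes' rule with conditional independence, the unnormalized weight for each hypothesis is prior × ∏ likelihoods (using 1 − P(present | H) for each absent assay result):
  iron oxide copper-gold: 0.10 × (1 − 0.53) × 0.71 × 0.26 = 0.0086762
  banded iron formation: 0.33 × (1 − 0.15) × 0.49 × 0.26 = 0.035736
  placer: 0.08 × (1 − 0.89) × 0.56 × 0.34 = 0.0016755
  kimberlite pipe: 0.17 × (1 − 0.87) × 0.27 × 0.46 = 0.0027448
  epithermal gold: 0.32 × (1 − 0.92) × 0.25 × 0.24 = 0.001536
The unnormalized weights sum to 0.050368.
P(epithermal gold | evidence) = 0.001536 / 0.050368 ≈ 0.030.

0.030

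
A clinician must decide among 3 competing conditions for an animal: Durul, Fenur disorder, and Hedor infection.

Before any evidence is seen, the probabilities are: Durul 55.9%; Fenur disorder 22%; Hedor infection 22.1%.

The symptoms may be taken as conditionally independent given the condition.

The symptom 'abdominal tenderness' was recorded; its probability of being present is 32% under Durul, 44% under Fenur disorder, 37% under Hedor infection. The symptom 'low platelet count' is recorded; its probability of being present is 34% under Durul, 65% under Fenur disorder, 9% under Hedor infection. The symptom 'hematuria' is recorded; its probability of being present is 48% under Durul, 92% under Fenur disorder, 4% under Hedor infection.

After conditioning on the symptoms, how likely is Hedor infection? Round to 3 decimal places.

Multiply each prior by the joint likelihood of the symptom pattern:
  Durul: 0.559 × 0.32 × 0.34 × 0.48 = 0.029193
  Fenur disorder: 0.220 × 0.44 × 0.65 × 0.92 = 0.057886
  Hedor infection: 0.221 × 0.37 × 0.09 × 0.04 = 0.00029437
Normalizing constant Z = 0.029193 + 0.057886 + 0.00029437 = 0.087374.
P(Hedor infection | evidence) = 0.00029437 / 0.087374 ≈ 0.003.

0.003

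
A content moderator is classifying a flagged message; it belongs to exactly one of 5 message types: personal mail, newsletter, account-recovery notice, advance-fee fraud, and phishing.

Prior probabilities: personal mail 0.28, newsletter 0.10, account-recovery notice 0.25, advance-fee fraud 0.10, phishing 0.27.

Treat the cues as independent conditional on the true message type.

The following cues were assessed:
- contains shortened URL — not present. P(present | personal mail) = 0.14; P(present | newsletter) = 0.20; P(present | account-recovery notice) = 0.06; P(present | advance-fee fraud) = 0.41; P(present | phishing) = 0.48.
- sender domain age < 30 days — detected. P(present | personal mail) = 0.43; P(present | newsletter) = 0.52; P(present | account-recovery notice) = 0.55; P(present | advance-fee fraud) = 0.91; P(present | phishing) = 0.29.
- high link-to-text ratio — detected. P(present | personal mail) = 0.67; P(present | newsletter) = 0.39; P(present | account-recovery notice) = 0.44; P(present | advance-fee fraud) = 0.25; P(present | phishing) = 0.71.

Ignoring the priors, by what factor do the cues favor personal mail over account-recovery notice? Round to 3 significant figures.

Joint likelihood of the cue pattern under each hypothesis (using 1 − P(present | H) for each absent cue):
  personal mail: (1 − 0.14) × 0.43 × 0.67 = 0.24777
  account-recovery notice: (1 − 0.06) × 0.55 × 0.44 = 0.22748
Bayes factor = 0.24777 / 0.22748 ≈ 1.09

1.09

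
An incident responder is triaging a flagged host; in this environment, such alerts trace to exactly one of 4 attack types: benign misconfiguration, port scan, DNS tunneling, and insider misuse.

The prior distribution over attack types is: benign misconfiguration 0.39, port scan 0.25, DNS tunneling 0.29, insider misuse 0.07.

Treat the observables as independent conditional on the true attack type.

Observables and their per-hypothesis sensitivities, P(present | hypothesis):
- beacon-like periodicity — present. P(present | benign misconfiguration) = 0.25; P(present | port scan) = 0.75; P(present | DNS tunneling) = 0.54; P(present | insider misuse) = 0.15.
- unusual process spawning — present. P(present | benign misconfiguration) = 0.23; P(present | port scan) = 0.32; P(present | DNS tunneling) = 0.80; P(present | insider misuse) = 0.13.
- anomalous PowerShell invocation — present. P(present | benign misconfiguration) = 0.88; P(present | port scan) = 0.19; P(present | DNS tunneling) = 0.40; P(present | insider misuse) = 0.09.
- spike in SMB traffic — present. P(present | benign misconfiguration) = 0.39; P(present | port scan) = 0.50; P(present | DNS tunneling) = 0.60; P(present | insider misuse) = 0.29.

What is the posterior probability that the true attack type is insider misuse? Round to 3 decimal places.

0.001

For each hypothesis, the unnormalized posterior weight is prior × product of the observable likelihoods:
  benign misconfiguration: 0.39 × 0.25 × 0.23 × 0.88 × 0.39 = 0.0076963
  port scan: 0.25 × 0.75 × 0.32 × 0.19 × 0.50 = 0.0057
  DNS tunneling: 0.29 × 0.54 × 0.80 × 0.40 × 0.60 = 0.030067
  insider misuse: 0.07 × 0.15 × 0.13 × 0.09 × 0.29 = 3.5627e-05
The unnormalized weights sum to 0.043499.
P(insider misuse | evidence) = 3.5627e-05 / 0.043499 ≈ 0.001.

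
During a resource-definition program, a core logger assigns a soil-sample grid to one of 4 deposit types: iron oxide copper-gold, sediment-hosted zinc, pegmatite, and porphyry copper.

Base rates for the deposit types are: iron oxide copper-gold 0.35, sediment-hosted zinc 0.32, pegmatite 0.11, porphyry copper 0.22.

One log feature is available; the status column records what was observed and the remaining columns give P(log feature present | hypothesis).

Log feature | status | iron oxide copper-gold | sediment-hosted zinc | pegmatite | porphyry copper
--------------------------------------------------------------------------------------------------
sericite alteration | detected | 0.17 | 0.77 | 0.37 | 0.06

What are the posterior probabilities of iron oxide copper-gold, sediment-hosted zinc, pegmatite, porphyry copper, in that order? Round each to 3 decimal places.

By Bayes' rule, the unnormalized weight for each hypothesis is prior × likelihood:
  iron oxide copper-gold: 0.35 × 0.17 = 0.0595
  sediment-hosted zinc: 0.32 × 0.77 = 0.2464
  pegmatite: 0.11 × 0.37 = 0.0407
  porphyry copper: 0.22 × 0.06 = 0.0132
Normalizing constant Z = 0.0595 + 0.2464 + 0.0407 + 0.0132 = 0.3598.
P(iron oxide copper-gold | evidence) = 0.0595 / 0.3598 ≈ 0.165
P(sediment-hosted zinc | evidence) = 0.2464 / 0.3598 ≈ 0.685
P(pegmatite | evidence) = 0.0407 / 0.3598 ≈ 0.113
P(porphyry copper | evidence) = 0.0132 / 0.3598 ≈ 0.037

0.165, 0.685, 0.113, 0.037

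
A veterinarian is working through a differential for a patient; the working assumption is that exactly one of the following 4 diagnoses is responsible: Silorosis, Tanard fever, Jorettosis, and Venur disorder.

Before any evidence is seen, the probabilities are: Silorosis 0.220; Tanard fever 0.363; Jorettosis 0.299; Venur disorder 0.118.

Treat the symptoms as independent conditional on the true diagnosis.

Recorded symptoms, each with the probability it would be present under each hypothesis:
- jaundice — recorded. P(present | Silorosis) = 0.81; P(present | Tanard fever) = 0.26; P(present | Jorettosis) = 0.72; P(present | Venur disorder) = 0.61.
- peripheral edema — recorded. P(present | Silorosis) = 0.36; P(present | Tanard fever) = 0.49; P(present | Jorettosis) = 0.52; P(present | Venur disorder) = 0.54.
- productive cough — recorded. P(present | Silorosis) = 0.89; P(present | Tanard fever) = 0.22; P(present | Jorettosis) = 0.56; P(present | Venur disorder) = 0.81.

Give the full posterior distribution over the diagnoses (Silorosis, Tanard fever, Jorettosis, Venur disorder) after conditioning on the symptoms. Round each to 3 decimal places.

Multiply each prior by the joint likelihood of the symptom pattern:
  Silorosis: 0.220 × 0.81 × 0.36 × 0.89 = 0.057095
  Tanard fever: 0.363 × 0.26 × 0.49 × 0.22 = 0.010174
  Jorettosis: 0.299 × 0.72 × 0.52 × 0.56 = 0.06269
  Venur disorder: 0.118 × 0.61 × 0.54 × 0.81 = 0.031484
Normalizing constant Z = 0.057095 + 0.010174 + 0.06269 + 0.031484 = 0.16144.
P(Silorosis | evidence) = 0.057095 / 0.16144 ≈ 0.354
P(Tanard fever | evidence) = 0.010174 / 0.16144 ≈ 0.063
P(Jorettosis | evidence) = 0.06269 / 0.16144 ≈ 0.388
P(Venur disorder | evidence) = 0.031484 / 0.16144 ≈ 0.195

0.354, 0.063, 0.388, 0.195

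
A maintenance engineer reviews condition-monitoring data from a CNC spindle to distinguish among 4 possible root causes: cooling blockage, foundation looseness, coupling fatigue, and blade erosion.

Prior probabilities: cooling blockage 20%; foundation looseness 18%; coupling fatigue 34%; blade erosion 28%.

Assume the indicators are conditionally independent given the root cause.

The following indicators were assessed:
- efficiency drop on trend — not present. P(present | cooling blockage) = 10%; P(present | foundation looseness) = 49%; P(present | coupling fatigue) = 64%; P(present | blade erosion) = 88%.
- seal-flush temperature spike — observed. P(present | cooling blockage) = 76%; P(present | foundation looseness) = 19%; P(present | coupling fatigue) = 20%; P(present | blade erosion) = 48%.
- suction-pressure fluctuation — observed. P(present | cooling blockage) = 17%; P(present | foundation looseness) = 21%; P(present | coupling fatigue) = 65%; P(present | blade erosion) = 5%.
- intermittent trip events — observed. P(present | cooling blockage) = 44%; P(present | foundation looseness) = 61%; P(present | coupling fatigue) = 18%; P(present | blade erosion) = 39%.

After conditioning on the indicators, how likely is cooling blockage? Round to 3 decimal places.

0.654

For each hypothesis, the unnormalized posterior weight is prior × product of the indicator likelihoods (using 1 − P(present | H) for each absent indicator):
  cooling blockage: 0.20 × (1 − 0.10) × 0.76 × 0.17 × 0.44 = 0.010233
  foundation looseness: 0.18 × (1 − 0.49) × 0.19 × 0.21 × 0.61 = 0.0022343
  coupling fatigue: 0.34 × (1 − 0.64) × 0.20 × 0.65 × 0.18 = 0.0028642
  blade erosion: 0.28 × (1 − 0.88) × 0.48 × 0.05 × 0.39 = 0.0003145
Normalizing constant Z = 0.010233 + 0.0022343 + 0.0028642 + 0.0003145 = 0.015646.
P(cooling blockage | evidence) = 0.010233 / 0.015646 ≈ 0.654.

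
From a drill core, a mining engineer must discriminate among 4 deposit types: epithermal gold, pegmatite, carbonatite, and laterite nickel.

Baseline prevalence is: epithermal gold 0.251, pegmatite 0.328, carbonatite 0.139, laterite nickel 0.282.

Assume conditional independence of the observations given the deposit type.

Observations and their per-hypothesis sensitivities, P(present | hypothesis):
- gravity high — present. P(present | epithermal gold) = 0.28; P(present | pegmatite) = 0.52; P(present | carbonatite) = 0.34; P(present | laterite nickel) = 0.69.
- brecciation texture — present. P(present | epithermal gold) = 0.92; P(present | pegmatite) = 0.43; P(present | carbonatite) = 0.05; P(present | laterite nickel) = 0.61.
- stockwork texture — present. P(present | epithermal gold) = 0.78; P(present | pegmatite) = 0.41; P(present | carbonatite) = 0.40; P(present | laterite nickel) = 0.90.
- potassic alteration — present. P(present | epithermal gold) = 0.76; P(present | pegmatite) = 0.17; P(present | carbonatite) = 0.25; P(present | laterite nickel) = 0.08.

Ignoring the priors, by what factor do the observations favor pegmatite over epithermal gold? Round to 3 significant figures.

0.102

Take the product of per-observation likelihoods under each hypothesis, then divide.
  pegmatite: 0.52 × 0.43 × 0.41 × 0.17 = 0.015585
  epithermal gold: 0.28 × 0.92 × 0.78 × 0.76 = 0.15271
Bayes factor = 0.015585 / 0.15271 ≈ 0.102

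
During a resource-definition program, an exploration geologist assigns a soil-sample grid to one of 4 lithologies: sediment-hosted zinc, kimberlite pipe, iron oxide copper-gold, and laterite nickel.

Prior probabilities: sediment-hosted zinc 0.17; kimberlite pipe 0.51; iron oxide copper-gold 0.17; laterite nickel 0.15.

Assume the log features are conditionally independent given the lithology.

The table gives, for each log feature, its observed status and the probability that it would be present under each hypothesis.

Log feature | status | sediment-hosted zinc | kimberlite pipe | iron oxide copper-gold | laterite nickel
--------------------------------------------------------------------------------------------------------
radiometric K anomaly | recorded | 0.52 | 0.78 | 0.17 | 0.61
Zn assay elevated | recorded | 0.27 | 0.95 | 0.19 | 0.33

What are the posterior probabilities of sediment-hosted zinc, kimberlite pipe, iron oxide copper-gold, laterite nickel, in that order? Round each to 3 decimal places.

For each hypothesis, the unnormalized posterior weight is prior × product of the log feature likelihoods:
  sediment-hosted zinc: 0.17 × 0.52 × 0.27 = 0.023868
  kimberlite pipe: 0.51 × 0.78 × 0.95 = 0.37791
  iron oxide copper-gold: 0.17 × 0.17 × 0.19 = 0.005491
  laterite nickel: 0.15 × 0.61 × 0.33 = 0.030195
The unnormalized weights sum to 0.43746.
P(sediment-hosted zinc | evidence) = 0.023868 / 0.43746 ≈ 0.055
P(kimberlite pipe | evidence) = 0.37791 / 0.43746 ≈ 0.864
P(iron oxide copper-gold | evidence) = 0.005491 / 0.43746 ≈ 0.013
P(laterite nickel | evidence) = 0.030195 / 0.43746 ≈ 0.069

0.055, 0.864, 0.013, 0.069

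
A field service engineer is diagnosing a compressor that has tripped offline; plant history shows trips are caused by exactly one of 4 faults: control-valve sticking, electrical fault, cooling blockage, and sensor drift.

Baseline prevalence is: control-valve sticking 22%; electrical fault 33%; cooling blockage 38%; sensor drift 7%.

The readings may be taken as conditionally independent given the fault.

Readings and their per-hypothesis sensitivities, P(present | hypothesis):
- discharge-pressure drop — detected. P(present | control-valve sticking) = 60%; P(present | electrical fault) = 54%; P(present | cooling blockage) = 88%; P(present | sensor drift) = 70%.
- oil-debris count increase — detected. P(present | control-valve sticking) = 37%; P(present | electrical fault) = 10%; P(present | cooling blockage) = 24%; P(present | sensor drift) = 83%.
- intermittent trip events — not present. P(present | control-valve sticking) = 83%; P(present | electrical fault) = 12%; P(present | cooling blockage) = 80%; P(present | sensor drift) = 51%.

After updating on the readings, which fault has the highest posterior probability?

Multiply each prior by the joint likelihood of the reading pattern (using 1 − P(present | H) for each absent reading):
  control-valve sticking: 0.22 × 0.60 × 0.37 × (1 − 0.83) = 0.0083028
  electrical fault: 0.33 × 0.54 × 0.10 × (1 − 0.12) = 0.015682
  cooling blockage: 0.38 × 0.88 × 0.24 × (1 − 0.80) = 0.016051
  sensor drift: 0.07 × 0.70 × 0.83 × (1 − 0.51) = 0.019928
Normalizing constant Z = 0.0083028 + 0.015682 + 0.016051 + 0.019928 = 0.059964.
P(control-valve sticking | evidence) ≈ 0.0083028 / 0.059964 ≈ 0.138
P(electrical fault | evidence) ≈ 0.015682 / 0.059964 ≈ 0.262
P(cooling blockage | evidence) ≈ 0.016051 / 0.059964 ≈ 0.268
P(sensor drift | evidence) ≈ 0.019928 / 0.059964 ≈ 0.332
The largest is 0.332, so sensor drift is most probable.

sensor drift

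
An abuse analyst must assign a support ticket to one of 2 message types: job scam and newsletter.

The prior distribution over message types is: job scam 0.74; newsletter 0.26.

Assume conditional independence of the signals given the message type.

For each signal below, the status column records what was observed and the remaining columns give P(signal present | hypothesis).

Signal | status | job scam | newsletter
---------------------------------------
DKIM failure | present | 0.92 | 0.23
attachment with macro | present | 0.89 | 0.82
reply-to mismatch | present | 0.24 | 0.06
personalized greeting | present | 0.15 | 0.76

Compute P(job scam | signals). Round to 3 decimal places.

0.907

Multiply each prior by the joint likelihood of the signal pattern:
  job scam: 0.74 × 0.92 × 0.89 × 0.24 × 0.15 = 0.021813
  newsletter: 0.26 × 0.23 × 0.82 × 0.06 × 0.76 = 0.002236
The unnormalized weights sum to 0.024049.
P(job scam | evidence) = 0.021813 / 0.024049 ≈ 0.907.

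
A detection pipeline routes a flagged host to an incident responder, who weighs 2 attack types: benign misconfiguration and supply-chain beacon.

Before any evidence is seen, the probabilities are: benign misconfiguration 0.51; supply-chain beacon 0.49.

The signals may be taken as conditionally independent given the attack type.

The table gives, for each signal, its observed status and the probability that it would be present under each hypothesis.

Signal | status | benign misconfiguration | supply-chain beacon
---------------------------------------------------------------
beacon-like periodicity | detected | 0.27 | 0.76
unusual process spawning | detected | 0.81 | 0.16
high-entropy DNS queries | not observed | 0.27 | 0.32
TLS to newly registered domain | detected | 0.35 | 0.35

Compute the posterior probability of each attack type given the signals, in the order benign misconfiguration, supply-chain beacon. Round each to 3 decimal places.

Multiply each prior by the joint likelihood of the signal pattern (using 1 − P(present | H) for each absent signal):
  benign misconfiguration: 0.51 × 0.27 × 0.81 × (1 − 0.27) × 0.35 = 0.028498
  supply-chain beacon: 0.49 × 0.76 × 0.16 × (1 − 0.32) × 0.35 = 0.014181
Normalizing constant Z = 0.028498 + 0.014181 = 0.042679.
P(benign misconfiguration | evidence) = 0.028498 / 0.042679 ≈ 0.668
P(supply-chain beacon | evidence) = 0.014181 / 0.042679 ≈ 0.332

0.668, 0.332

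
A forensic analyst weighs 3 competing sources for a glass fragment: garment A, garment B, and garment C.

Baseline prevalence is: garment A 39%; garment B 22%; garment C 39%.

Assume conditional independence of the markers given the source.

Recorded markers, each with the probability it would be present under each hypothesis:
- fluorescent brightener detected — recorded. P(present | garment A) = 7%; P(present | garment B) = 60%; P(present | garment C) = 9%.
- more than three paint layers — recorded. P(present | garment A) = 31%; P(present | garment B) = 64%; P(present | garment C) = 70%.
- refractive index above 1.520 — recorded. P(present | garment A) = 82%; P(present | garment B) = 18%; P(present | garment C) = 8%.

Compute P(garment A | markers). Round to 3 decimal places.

For each hypothesis, the unnormalized posterior weight is prior × product of the marker likelihoods:
  garment A: 0.390 × 0.07 × 0.31 × 0.82 = 0.0069397
  garment B: 0.220 × 0.60 × 0.64 × 0.18 = 0.015206
  garment C: 0.390 × 0.09 × 0.70 × 0.08 = 0.0019656
Normalizing constant Z = 0.0069397 + 0.015206 + 0.0019656 = 0.024112.
P(garment A | evidence) = 0.0069397 / 0.024112 ≈ 0.288.

0.288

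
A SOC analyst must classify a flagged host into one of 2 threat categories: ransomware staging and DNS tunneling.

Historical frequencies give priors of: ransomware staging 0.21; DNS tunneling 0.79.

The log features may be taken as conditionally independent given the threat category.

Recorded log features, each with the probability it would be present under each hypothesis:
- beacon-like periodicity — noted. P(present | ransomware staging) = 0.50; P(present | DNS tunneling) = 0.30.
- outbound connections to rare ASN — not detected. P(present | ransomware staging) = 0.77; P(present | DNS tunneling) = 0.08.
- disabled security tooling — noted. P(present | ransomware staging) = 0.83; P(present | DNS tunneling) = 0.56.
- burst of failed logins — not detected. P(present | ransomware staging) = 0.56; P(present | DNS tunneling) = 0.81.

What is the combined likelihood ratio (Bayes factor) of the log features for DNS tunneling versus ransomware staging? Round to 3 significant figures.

The Bayes factor is the ratio of the joint likelihoods of the log feature pattern under the two hypotheses (using 1 − P(present | H) for each absent log feature).
  DNS tunneling: 0.30 × (1 − 0.08) × 0.56 × (1 − 0.81) = 0.029366
  ransomware staging: 0.50 × (1 − 0.77) × 0.83 × (1 − 0.56) = 0.041998
Bayes factor = 0.029366 / 0.041998 ≈ 0.699

0.699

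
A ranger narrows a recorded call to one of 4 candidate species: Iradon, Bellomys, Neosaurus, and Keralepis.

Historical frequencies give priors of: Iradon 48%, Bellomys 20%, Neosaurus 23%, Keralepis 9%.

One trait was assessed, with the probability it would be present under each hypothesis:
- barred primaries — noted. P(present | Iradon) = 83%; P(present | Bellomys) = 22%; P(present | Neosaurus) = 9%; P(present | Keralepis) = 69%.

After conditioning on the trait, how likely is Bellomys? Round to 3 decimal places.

0.084

For each hypothesis, the unnormalized posterior weight is prior × likelihood:
  Iradon: 0.48 × 0.83 = 0.3984
  Bellomys: 0.20 × 0.22 = 0.044
  Neosaurus: 0.23 × 0.09 = 0.0207
  Keralepis: 0.09 × 0.69 = 0.0621
Normalizing constant Z = 0.3984 + 0.044 + 0.0207 + 0.0621 = 0.5252.
P(Bellomys | evidence) = 0.044 / 0.5252 ≈ 0.084.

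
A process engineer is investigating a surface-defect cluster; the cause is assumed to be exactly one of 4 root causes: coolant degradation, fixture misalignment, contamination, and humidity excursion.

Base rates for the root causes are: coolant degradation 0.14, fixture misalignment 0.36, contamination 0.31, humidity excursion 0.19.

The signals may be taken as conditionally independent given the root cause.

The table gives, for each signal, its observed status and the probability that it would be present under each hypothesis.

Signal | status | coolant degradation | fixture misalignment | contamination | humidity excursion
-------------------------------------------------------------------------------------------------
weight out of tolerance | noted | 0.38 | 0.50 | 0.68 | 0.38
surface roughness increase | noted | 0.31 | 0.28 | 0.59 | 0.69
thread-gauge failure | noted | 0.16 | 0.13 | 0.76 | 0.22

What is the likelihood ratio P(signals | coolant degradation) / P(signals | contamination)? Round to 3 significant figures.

0.0618

Joint likelihood of the signal pattern under each hypothesis:
  coolant degradation: 0.38 × 0.31 × 0.16 = 0.018848
  contamination: 0.68 × 0.59 × 0.76 = 0.30491
Bayes factor = 0.018848 / 0.30491 ≈ 0.0618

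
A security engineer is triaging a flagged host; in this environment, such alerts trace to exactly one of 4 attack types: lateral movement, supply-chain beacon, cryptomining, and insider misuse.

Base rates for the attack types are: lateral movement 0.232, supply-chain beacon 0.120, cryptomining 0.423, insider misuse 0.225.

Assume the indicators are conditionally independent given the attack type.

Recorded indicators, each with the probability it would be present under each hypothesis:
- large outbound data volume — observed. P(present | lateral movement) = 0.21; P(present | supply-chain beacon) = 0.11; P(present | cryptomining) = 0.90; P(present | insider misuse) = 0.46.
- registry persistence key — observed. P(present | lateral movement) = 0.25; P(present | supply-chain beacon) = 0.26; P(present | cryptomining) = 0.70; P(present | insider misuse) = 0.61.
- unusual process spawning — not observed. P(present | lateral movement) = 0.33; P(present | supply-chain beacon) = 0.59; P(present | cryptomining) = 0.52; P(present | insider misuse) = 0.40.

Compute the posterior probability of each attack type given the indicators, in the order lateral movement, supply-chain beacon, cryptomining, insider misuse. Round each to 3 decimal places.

By Bayes' rule with conditional independence, the unnormalized weight for each hypothesis is prior × ∏ likelihoods (using 1 − P(present | H) for each absent indicator):
  lateral movement: 0.232 × 0.21 × 0.25 × (1 − 0.33) = 0.0081606
  supply-chain beacon: 0.120 × 0.11 × 0.26 × (1 − 0.59) = 0.0014071
  cryptomining: 0.423 × 0.90 × 0.70 × (1 − 0.52) = 0.12792
  insider misuse: 0.225 × 0.46 × 0.61 × (1 − 0.40) = 0.037881
Normalizing constant Z = 0.0081606 + 0.0014071 + 0.12792 + 0.037881 = 0.17536.
P(lateral movement | evidence) = 0.0081606 / 0.17536 ≈ 0.047
P(supply-chain beacon | evidence) = 0.0014071 / 0.17536 ≈ 0.008
P(cryptomining | evidence) = 0.12792 / 0.17536 ≈ 0.729
P(insider misuse | evidence) = 0.037881 / 0.17536 ≈ 0.216

0.047, 0.008, 0.729, 0.216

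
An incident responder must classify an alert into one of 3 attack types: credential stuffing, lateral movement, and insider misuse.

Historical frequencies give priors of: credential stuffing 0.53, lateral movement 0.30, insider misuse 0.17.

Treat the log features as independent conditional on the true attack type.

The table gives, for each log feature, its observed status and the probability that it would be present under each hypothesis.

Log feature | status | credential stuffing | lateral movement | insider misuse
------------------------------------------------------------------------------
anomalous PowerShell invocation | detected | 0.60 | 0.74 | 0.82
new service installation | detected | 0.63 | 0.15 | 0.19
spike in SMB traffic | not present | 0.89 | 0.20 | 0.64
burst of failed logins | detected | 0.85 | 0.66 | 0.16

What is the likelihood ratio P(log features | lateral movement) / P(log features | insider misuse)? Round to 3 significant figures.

6.53

Take the product of per-log feature likelihoods under each hypothesis (using 1 − P(present | H) for each absent log feature), then divide.
  lateral movement: 0.74 × 0.15 × (1 − 0.20) × 0.66 = 0.058608
  insider misuse: 0.82 × 0.19 × (1 − 0.64) × 0.16 = 0.0089741
Bayes factor = 0.058608 / 0.0089741 ≈ 6.53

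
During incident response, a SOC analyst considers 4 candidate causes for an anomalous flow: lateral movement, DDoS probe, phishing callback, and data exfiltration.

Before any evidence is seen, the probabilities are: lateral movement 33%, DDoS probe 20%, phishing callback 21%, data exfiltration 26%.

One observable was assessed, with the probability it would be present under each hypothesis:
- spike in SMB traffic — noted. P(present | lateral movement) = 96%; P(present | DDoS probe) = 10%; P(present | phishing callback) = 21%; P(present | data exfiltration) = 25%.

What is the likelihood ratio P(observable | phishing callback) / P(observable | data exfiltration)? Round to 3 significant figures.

0.840

The Bayes factor is the ratio of the two likelihoods.
  phishing callback: 0.21
  data exfiltration: 0.25
Bayes factor = 0.21 / 0.25 ≈ 0.840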